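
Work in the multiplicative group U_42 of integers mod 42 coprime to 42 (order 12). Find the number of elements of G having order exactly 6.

The elements of order 6 are: 5, 11, 17, 19, 23, 31.
That's 6.

6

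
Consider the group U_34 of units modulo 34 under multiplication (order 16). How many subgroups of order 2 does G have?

|G| = 16 and 2 | 16, so subgroups of order 2 are possible by Lagrange.
The subgroups of order 2 are: {1, 33}.
So G has 1 subgroup of order 2.

1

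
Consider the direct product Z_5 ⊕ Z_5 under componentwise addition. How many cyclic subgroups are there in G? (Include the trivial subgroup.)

7

Each element a generates a cyclic subgroup ⟨a⟩; distinct elements may generate the same one (a cyclic group of order d has φ(d) generators).
Cyclic subgroups by order — order 1: 1; order 5: 6.
Total: 7.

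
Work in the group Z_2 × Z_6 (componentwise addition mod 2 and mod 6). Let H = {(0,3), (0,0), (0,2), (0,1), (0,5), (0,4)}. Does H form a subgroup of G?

Yes

|H| = 6 divides |G| = 12, consistent with Lagrange.
H contains the identity, every element's inverse is in H, and H is closed under +: it is a subgroup.
In fact H = ⟨(0,1)⟩.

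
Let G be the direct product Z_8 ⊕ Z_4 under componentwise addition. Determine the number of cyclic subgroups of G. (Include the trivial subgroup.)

14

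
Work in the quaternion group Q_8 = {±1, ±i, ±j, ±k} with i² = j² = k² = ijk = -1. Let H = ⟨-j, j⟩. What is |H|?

|⟨-j⟩| = 4 and |⟨j⟩| = 4, so |H| is a multiple of lcm(4, 4) = 4 and divides |G| = 8.
Closing under the operation: H = {1, -1, j, -j}, so |H| = 4.

4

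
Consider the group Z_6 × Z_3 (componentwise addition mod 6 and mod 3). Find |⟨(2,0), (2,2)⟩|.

|⟨(2,0)⟩| = 3 and |⟨(2,2)⟩| = 3, so |H| is a multiple of lcm(3, 3) = 3 and divides |G| = 18.
Closing under the operation: H = {(0,0), (0,1), (0,2), (2,0), (2,1), (2,2), (4,0), (4,1), (4,2)}, so |H| = 9.

9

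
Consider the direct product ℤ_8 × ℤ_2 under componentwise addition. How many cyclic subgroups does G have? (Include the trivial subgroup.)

8

Each element a generates a cyclic subgroup ⟨a⟩; distinct elements may generate the same one (a cyclic group of order d has φ(d) generators).
Cyclic subgroups by order — order 1: 1; order 2: 3; order 4: 2; order 8: 2.
Total: 8.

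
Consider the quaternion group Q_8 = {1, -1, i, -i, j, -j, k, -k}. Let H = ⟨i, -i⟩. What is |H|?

|⟨i⟩| = 4 and |⟨-i⟩| = 4, so |H| is a multiple of lcm(4, 4) = 4 and divides |G| = 8.
Closing under the operation: H = {1, -1, i, -i}, so |H| = 4.

4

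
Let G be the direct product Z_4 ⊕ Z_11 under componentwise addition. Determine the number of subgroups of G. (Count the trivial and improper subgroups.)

|G| = 44, so by Lagrange every subgroup order divides 44. Divisors: 1, 2, 4, 11, 22, 44.
Subgroups by order — order 1: 1; order 2: 1; order 4: 1; order 11: 1; order 22: 1; order 44: 1.
Total: 1 + 1 + 1 + 1 + 1 + 1 = 6.

6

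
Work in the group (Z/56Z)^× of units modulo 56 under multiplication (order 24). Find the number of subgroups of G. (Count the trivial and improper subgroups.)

|G| = 24, so by Lagrange every subgroup order divides 24. Divisors: 1, 2, 3, 4, 6, 8, 12, 24.
Subgroups by order — order 1: 1; order 2: 7; order 3: 1; order 4: 7; order 6: 7; order 8: 1; order 12: 7; order 24: 1.
Total: 1 + 7 + 1 + 7 + 7 + 1 + 7 + 1 = 32.

32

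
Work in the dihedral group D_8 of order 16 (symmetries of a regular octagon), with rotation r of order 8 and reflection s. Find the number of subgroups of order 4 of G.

5

|G| = 16 and 4 | 16, so subgroups of order 4 are possible by Lagrange.
The subgroups of order 4 are: {e, r^2, r^4, r^6}; {e, r^4, r^2s, r^6s}; {e, r^4, r^3s, r^7s}; {e, r^4, s, r^4s}; … (5 in all).
So G has 5 subgroups of order 4.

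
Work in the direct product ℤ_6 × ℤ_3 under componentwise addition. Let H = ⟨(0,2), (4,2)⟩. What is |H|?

9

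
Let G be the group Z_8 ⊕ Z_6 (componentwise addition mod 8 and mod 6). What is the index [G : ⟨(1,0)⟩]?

6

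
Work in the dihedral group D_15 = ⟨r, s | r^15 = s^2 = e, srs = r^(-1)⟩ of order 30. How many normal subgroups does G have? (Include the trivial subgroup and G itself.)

5

G has 28 subgroups. Checking conjugation-invariance by order — order 1: 1/1 normal; order 2: 0/15 normal; order 3: 1/1 normal; order 5: 1/1 normal; order 6: 0/5 normal; order 10: 0/3 normal; order 15: 1/1 normal; order 30: 1/1 normal.
Total normal subgroups: 5.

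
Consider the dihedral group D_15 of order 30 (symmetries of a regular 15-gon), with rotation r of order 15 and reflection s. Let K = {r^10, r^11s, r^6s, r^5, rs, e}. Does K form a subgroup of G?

Yes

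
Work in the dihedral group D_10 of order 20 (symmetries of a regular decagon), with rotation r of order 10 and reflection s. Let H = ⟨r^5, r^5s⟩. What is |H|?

|⟨r^5⟩| = 2 and |⟨r^5s⟩| = 2, so |H| is a multiple of lcm(2, 2) = 2 and divides |G| = 20.
Closing under the operation: H = {e, r^5, s, r^5s}, so |H| = 4.

4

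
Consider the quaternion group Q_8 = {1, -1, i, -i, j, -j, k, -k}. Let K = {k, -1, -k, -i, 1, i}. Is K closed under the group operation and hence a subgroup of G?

|K| = 6 does not divide |G| = 8, so by Lagrange K is not a subgroup.

No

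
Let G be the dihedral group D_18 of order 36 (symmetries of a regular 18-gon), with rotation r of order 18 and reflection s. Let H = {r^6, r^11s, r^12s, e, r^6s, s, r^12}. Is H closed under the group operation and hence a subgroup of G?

No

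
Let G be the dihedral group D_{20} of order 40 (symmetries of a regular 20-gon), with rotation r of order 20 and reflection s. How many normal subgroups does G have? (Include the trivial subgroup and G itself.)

G has 48 subgroups. Checking conjugation-invariance by order — order 1: 1/1 normal; order 2: 1/21 normal; order 4: 1/11 normal; order 5: 1/1 normal; order 8: 0/5 normal; order 10: 1/5 normal; order 20: 3/3 normal; order 40: 1/1 normal.
Total normal subgroups: 9.

9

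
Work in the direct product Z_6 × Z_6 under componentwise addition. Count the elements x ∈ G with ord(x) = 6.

24

An element (a,b) has order lcm(ord(a), ord(b)); count pairs with lcm equal to 6.
Enumerating gives 24 such elements.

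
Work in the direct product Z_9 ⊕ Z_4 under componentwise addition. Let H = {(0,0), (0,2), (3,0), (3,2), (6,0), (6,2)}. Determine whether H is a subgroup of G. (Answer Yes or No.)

|H| = 6 divides |G| = 36, consistent with Lagrange.
H contains the identity, every element's inverse is in H, and H is closed under +: it is a subgroup.
In fact H = ⟨(6,2)⟩.

Yes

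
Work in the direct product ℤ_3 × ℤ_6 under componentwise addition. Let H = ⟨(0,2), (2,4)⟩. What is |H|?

9

|⟨(0,2)⟩| = 3 and |⟨(2,4)⟩| = 3, so |H| is a multiple of lcm(3, 3) = 3 and divides |G| = 18.
Closing under the operation: H = {(0,0), (0,2), (0,4), (1,0), (1,2), (1,4), (2,0), (2,2), (2,4)}, so |H| = 9.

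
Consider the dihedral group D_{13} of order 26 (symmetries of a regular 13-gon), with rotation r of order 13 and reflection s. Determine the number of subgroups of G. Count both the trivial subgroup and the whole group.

|G| = 26, so by Lagrange every subgroup order divides 26. Divisors: 1, 2, 13, 26.
Subgroups by order — order 1: 1; order 2: 13; order 13: 1; order 26: 1.
Total: 1 + 13 + 1 + 1 = 16.

16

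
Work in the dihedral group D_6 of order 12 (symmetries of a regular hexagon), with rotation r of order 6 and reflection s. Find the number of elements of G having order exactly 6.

The elements of order 6 are: r, r^5.
That's 2.

2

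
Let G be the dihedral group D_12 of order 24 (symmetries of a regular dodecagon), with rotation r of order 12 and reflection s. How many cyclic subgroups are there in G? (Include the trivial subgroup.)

A cyclic subgroup of order d is generated by each of its φ(d) elements of order d, so the cyclic subgroups of order d number (#elements of order d)/φ(d).
Cyclic subgroups by order — order 1: 1; order 2: 13; order 3: 1; order 4: 1; order 6: 1; order 12: 1.
Total: 18.

18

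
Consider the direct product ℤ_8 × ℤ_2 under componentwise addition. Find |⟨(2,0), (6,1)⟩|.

|⟨(2,0)⟩| = 4 and |⟨(6,1)⟩| = 4, so |H| is a multiple of lcm(4, 4) = 4 and divides |G| = 16.
Closing under the operation: H = {(0,0), (0,1), (2,0), (2,1), (4,0), (4,1), (6,0), (6,1)}, so |H| = 8.

8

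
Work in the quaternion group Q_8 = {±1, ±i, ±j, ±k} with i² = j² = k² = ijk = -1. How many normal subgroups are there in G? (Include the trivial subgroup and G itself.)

6

G has 6 subgroups. Checking conjugation-invariance by order — order 1: 1/1 normal; order 2: 1/1 normal; order 4: 3/3 normal; order 8: 1/1 normal.
Total normal subgroups: 6.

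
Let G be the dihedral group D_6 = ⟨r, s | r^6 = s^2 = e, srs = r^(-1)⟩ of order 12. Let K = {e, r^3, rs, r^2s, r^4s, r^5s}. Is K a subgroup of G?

No

Closure fails: r^2s · rs = r ∉ K. So K is not a subgroup.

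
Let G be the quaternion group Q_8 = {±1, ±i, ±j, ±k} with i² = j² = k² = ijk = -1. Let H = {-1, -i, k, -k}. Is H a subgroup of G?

No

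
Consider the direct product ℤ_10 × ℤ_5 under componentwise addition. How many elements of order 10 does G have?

24

An element (a,b) has order lcm(ord(a), ord(b)); count pairs with lcm equal to 10.
Enumerating gives 24 such elements.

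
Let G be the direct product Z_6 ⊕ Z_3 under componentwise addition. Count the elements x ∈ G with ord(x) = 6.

8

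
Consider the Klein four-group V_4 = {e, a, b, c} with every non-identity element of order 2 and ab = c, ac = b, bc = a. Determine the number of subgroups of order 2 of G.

3

|G| = 4 and 2 | 4, so subgroups of order 2 are possible by Lagrange.
The subgroups of order 2 are: {e, a}; {e, b}; {e, c}.
So G has 3 subgroups of order 2.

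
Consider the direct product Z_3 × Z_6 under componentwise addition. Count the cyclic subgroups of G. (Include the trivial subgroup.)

10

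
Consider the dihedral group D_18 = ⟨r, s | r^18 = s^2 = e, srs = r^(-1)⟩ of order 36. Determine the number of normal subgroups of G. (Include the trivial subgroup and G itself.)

9

G has 45 subgroups. Checking conjugation-invariance by order — order 1: 1/1 normal; order 2: 1/19 normal; order 3: 1/1 normal; order 4: 0/9 normal; order 6: 1/7 normal; order 9: 1/1 normal; order 12: 0/3 normal; order 18: 3/3 normal; order 36: 1/1 normal.
Total normal subgroups: 9.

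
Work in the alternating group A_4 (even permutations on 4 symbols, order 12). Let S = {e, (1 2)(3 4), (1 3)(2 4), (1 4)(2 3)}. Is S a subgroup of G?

|S| = 4 divides |G| = 12, consistent with Lagrange.
S contains the identity, every element's inverse is in S, and S is closed under ∘: it is a subgroup.

Yes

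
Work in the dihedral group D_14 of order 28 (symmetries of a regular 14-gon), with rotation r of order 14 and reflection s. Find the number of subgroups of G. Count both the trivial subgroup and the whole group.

28

|G| = 28, so by Lagrange every subgroup order divides 28. Divisors: 1, 2, 4, 7, 14, 28.
Subgroups by order — order 1: 1; order 2: 15; order 4: 7; order 7: 1; order 14: 3; order 28: 1.
Total: 1 + 15 + 7 + 1 + 3 + 1 = 28.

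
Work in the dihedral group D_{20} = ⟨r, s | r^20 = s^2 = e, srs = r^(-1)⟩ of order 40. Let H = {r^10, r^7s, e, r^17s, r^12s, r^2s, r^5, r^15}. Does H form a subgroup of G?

Yes

|H| = 8 divides |G| = 40, consistent with Lagrange.
H contains the identity, every element's inverse is in H, and H is closed under ·: it is a subgroup.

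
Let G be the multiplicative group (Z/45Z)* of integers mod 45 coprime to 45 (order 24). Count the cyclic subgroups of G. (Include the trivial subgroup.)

12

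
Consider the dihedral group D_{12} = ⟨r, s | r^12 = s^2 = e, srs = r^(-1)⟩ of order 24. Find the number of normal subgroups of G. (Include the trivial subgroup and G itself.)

G has 34 subgroups. Checking conjugation-invariance by order — order 1: 1/1 normal; order 2: 1/13 normal; order 3: 1/1 normal; order 4: 1/7 normal; order 6: 1/5 normal; order 8: 0/3 normal; order 12: 3/3 normal; order 24: 1/1 normal.
Total normal subgroups: 9.

9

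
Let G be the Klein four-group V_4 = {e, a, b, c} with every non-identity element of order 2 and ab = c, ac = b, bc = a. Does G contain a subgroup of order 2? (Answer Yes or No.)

2 | 4. A subgroup of order 2 is {e, a}.

Yes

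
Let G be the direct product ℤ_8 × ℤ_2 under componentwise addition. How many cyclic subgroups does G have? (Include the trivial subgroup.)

Group the elements of G by the cyclic subgroup they generate; each cyclic subgroup of order d accounts for φ(d) elements.
Cyclic subgroups by order — order 1: 1; order 2: 3; order 4: 2; order 8: 2.
Total: 8.

8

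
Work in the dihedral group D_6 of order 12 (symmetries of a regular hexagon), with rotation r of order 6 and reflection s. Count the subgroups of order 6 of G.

|G| = 12 and 6 | 12, so subgroups of order 6 are possible by Lagrange.
The subgroups of order 6 are: {e, r, r^2, r^3, r^4, r^5}; {e, r^2, r^4, s, r^2s, r^4s}; {e, r^2, r^4, rs, r^3s, r^5s}.
So G has 3 subgroups of order 6.

3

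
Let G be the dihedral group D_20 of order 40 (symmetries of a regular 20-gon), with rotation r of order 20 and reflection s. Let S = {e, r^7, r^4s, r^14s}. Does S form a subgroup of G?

r^7 ∈ S but its inverse r^13 ∉ S, so S is not a subgroup.

No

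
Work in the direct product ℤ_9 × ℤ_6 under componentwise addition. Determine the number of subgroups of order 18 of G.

|G| = 54 and 18 | 54, so subgroups of order 18 are possible by Lagrange.
The subgroups of order 18 are: {(0,0), (0,1), (0,2), (0,3), (0,4), (0,5), (3,0), (3,1), (3,2), (3,3), (3,4), (3,5), (6,0), (6,1), (6,2), (6,3), (6,4), (6,5)}; {(0,0), (0,3), (1,0), (1,3), (2,0), (2,3), (3,0), (3,3), (4,0), (4,3), (5,0), (5,3), (6,0), (6,3), (7,0), (7,3), (8,0), (8,3)}; {(0,0), (0,3), (1,1), (1,4), (2,2), (2,5), (3,0), (3,3), (4,1), (4,4), (5,2), (5,5), (6,0), (6,3), (7,1), (7,4), (8,2), (8,5)}; {(0,0), (0,3), (1,2), (1,5), (2,1), (2,4), (3,0), (3,3), (4,2), (4,5), (5,1), (5,4), (6,0), (6,3), (7,2), (7,5), (8,1), (8,4)}.
So G has 4 subgroups of order 18.

4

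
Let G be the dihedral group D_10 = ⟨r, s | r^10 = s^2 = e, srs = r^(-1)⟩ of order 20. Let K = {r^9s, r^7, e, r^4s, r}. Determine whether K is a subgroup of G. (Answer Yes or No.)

No

r ∈ K but its inverse r^9 ∉ K, so K is not a subgroup.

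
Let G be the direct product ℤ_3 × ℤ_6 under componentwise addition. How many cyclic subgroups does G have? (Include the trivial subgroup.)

A cyclic subgroup of order d is generated by each of its φ(d) elements of order d, so the cyclic subgroups of order d number (#elements of order d)/φ(d).
Cyclic subgroups by order — order 1: 1; order 2: 1; order 3: 4; order 6: 4.
Total: 10.

10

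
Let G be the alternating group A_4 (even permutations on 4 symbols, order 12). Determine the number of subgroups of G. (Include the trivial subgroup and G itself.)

|G| = 12, so by Lagrange every subgroup order divides 12. Divisors: 1, 2, 3, 4, 6, 12.
Subgroups by order — order 1: 1; order 2: 3; order 3: 4; order 4: 1; order 6: 0; order 12: 1.
Total: 1 + 3 + 4 + 1 + 0 + 1 = 10.

10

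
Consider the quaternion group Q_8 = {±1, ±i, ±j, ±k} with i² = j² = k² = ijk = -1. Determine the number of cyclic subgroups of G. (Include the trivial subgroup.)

A cyclic subgroup of order d is generated by each of its φ(d) elements of order d, so the cyclic subgroups of order d number (#elements of order d)/φ(d).
Cyclic subgroups by order — order 1: 1; order 2: 1; order 4: 3.
Total: 5.

5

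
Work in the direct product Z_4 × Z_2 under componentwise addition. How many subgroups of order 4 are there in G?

|G| = 8 and 4 | 8, so subgroups of order 4 are possible by Lagrange.
The subgroups of order 4 are: {(0,0), (0,1), (2,0), (2,1)}; {(0,0), (1,0), (2,0), (3,0)}; {(0,0), (1,1), (2,0), (3,1)}.
So G has 3 subgroups of order 4.

3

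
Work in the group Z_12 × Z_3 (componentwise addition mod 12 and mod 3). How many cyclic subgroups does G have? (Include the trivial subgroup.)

Each element a generates a cyclic subgroup ⟨a⟩; distinct elements may generate the same one (a cyclic group of order d has φ(d) generators).
Cyclic subgroups by order — order 1: 1; order 2: 1; order 3: 4; order 4: 1; order 6: 4; order 12: 4.
Total: 15.

15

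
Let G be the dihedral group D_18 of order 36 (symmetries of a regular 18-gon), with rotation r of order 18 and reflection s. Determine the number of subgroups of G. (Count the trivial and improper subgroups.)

|G| = 36, so by Lagrange every subgroup order divides 36. Divisors: 1, 2, 3, 4, 6, 9, 12, 18, 36.
Subgroups by order — order 1: 1; order 2: 19; order 3: 1; order 4: 9; order 6: 7; order 9: 1; order 12: 3; order 18: 3; order 36: 1.
Total: 1 + 19 + 1 + 9 + 7 + 1 + 3 + 3 + 1 = 45.

45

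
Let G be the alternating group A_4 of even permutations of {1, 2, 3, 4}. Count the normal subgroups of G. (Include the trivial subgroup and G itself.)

G has 10 subgroups. Checking conjugation-invariance by order — order 1: 1/1 normal; order 2: 0/3 normal; order 3: 0/4 normal; order 4: 1/1 normal; order 12: 1/1 normal.
Total normal subgroups: 3.

3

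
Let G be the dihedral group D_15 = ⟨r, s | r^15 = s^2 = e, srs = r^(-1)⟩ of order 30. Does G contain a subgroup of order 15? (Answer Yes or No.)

15 | 30. A subgroup of order 15 is {e, r, r^2, r^3, r^4, r^5, r^6, r^7, r^8, r^9, r^10, r^11, r^12, r^13, r^14}.

Yes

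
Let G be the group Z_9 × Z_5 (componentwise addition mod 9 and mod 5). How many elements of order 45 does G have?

24

An element (a,b) has order lcm(ord(a), ord(b)); count pairs with lcm equal to 45.
Enumerating gives 24 such elements.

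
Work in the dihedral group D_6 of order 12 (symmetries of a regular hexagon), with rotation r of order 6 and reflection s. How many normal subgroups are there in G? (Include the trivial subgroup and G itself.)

G has 16 subgroups. Checking conjugation-invariance by order — order 1: 1/1 normal; order 2: 1/7 normal; order 3: 1/1 normal; order 4: 0/3 normal; order 6: 3/3 normal; order 12: 1/1 normal.
Total normal subgroups: 7.

7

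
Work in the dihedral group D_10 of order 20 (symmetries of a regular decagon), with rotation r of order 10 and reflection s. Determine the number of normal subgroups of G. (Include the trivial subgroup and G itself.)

7

G has 22 subgroups. Checking conjugation-invariance by order — order 1: 1/1 normal; order 2: 1/11 normal; order 4: 0/5 normal; order 5: 1/1 normal; order 10: 3/3 normal; order 20: 1/1 normal.
Total normal subgroups: 7.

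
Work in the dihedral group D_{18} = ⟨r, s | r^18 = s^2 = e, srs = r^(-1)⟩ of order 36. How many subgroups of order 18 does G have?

|G| = 36 and 18 | 36, so subgroups of order 18 are possible by Lagrange.
The subgroups of order 18 are: {e, r, r^2, r^3, r^4, r^5, r^6, r^7, r^8, r^9, r^10, r^11, r^12, r^13, r^14, r^15, r^16, r^17}; {e, r^2, r^4, r^6, r^8, r^10, r^12, r^14, r^16, s, r^2s, r^4s, r^6s, r^8s, r^10s, r^12s, r^14s, r^16s}; {e, r^2, r^4, r^6, r^8, r^10, r^12, r^14, r^16, rs, r^3s, r^5s, r^7s, r^9s, r^11s, r^13s, r^15s, r^17s}.
So G has 3 subgroups of order 18.

3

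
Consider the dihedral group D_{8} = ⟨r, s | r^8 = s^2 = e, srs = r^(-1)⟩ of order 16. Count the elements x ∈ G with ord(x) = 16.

No element of G has order 16 (even though 16 | 16).

0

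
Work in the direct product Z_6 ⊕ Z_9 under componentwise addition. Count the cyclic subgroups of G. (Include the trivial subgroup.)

Each element a generates a cyclic subgroup ⟨a⟩; distinct elements may generate the same one (a cyclic group of order d has φ(d) generators).
Cyclic subgroups by order — order 1: 1; order 2: 1; order 3: 4; order 6: 4; order 9: 3; order 18: 3.
Total: 16.

16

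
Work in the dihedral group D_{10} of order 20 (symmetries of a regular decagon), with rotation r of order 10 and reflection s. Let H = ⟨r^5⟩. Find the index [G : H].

|⟨r^5⟩| = 2 and |G| = 20.
By Lagrange, [G : H] = |G|/|H| = 20/2 = 10.

10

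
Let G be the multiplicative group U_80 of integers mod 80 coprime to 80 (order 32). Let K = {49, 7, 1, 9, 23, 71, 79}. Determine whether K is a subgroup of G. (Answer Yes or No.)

|K| = 7 does not divide |G| = 32, so by Lagrange K is not a subgroup.

No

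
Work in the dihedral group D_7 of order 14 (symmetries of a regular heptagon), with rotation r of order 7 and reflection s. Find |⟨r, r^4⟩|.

|⟨r⟩| = 7 and |⟨r^4⟩| = 7, so |H| is a multiple of lcm(7, 7) = 7 and divides |G| = 14.
Closing under the operation: H = {e, r, r^2, r^3, r^4, r^5, r^6}, so |H| = 7.

7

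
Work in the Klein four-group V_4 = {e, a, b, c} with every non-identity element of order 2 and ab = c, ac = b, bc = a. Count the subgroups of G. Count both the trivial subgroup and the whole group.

|G| = 4, so by Lagrange every subgroup order divides 4. Divisors: 1, 2, 4.
Subgroups by order — order 1: 1; order 2: 3; order 4: 1.
Total: 1 + 3 + 1 = 5.

5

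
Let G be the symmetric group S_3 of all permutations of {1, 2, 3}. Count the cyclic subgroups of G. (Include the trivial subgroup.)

5

Group the elements of G by the cyclic subgroup they generate; each cyclic subgroup of order d accounts for φ(d) elements.
Cyclic subgroups by order — order 1: 1; order 2: 3; order 3: 1.
Total: 5.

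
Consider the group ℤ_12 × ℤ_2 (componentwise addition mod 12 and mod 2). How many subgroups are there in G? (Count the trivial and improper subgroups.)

16

|G| = 24, so by Lagrange every subgroup order divides 24. Divisors: 1, 2, 3, 4, 6, 8, 12, 24.
Subgroups by order — order 1: 1; order 2: 3; order 3: 1; order 4: 3; order 6: 3; order 8: 1; order 12: 3; order 24: 1.
Total: 1 + 3 + 1 + 3 + 3 + 1 + 3 + 1 = 16.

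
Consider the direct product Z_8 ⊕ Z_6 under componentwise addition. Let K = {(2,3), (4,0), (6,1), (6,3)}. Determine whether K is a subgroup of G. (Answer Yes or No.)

The identity (0,0) ∉ K, so K is not a subgroup.

No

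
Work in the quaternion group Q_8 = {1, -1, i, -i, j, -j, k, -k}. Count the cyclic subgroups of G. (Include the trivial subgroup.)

5

Group the elements of G by the cyclic subgroup they generate; each cyclic subgroup of order d accounts for φ(d) elements.
Cyclic subgroups by order — order 1: 1; order 2: 1; order 4: 3.
Total: 5.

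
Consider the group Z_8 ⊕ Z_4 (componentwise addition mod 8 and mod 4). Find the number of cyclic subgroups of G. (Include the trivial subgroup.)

14

A cyclic subgroup of order d is generated by each of its φ(d) elements of order d, so the cyclic subgroups of order d number (#elements of order d)/φ(d).
Cyclic subgroups by order — order 1: 1; order 2: 3; order 4: 6; order 8: 4.
Total: 14.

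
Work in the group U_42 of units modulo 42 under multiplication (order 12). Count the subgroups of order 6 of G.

|G| = 12 and 6 | 12, so subgroups of order 6 are possible by Lagrange.
The subgroups of order 6 are: {1, 11, 23, 25, 29, 37}; {1, 13, 19, 25, 31, 37}; {1, 5, 17, 25, 37, 41}.
So G has 3 subgroups of order 6.

3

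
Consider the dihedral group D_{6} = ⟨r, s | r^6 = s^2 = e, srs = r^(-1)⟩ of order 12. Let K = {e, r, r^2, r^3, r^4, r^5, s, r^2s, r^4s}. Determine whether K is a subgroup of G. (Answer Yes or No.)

|K| = 9 does not divide |G| = 12, so by Lagrange K is not a subgroup.

No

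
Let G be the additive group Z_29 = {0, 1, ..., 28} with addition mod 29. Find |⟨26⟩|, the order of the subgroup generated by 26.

In Z_29, the order of an element a is n/gcd(a, n).
gcd(26, 29) = 1, so |⟨26⟩| = 29/1 = 29.

29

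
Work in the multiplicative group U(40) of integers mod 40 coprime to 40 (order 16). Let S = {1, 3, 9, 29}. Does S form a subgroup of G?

No

3 ∈ S but its inverse 27 ∉ S, so S is not a subgroup.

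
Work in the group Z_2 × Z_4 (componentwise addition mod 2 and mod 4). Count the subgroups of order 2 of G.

3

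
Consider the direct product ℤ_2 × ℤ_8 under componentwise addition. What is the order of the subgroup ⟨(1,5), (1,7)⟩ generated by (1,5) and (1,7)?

8

|⟨(1,5)⟩| = 8 and |⟨(1,7)⟩| = 8, so |H| is a multiple of lcm(8, 8) = 8 and divides |G| = 16.
Closing under the operation: H = {(0,0), (0,2), (0,4), (0,6), (1,1), (1,3), (1,5), (1,7)}, so |H| = 8.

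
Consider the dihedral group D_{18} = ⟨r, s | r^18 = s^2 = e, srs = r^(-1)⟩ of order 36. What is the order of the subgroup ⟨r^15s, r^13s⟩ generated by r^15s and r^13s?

18

|⟨r^15s⟩| = 2 and |⟨r^13s⟩| = 2, so |H| is a multiple of lcm(2, 2) = 2 and divides |G| = 36.
Closing under the operation: H = {e, r^2, r^4, r^6, r^8, r^10, r^12, r^14, r^16, rs, r^3s, r^5s, r^7s, r^9s, r^11s, r^13s, r^15s, r^17s}, so |H| = 18.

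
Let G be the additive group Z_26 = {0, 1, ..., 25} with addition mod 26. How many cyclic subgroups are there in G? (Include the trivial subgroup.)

Group the elements of G by the cyclic subgroup they generate; each cyclic subgroup of order d accounts for φ(d) elements.
Cyclic subgroups by order — order 1: 1; order 2: 1; order 13: 1; order 26: 1.
Total: 4.

4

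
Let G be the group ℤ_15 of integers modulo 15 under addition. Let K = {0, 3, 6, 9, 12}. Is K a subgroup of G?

|K| = 5 divides |G| = 15, consistent with Lagrange.
K contains the identity, every element's inverse is in K, and K is closed under +: it is a subgroup.
In fact K = ⟨3⟩.

Yes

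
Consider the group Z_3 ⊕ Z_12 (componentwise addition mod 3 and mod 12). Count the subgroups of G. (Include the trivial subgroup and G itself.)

|G| = 36, so by Lagrange every subgroup order divides 36. Divisors: 1, 2, 3, 4, 6, 9, 12, 18, 36.
Subgroups by order — order 1: 1; order 2: 1; order 3: 4; order 4: 1; order 6: 4; order 9: 1; order 12: 4; order 18: 1; order 36: 1.
Total: 1 + 1 + 4 + 1 + 4 + 1 + 4 + 1 + 1 = 18.

18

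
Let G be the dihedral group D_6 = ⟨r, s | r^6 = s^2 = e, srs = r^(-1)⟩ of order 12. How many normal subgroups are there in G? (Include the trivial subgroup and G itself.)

7

G has 16 subgroups. Checking conjugation-invariance by order — order 1: 1/1 normal; order 2: 1/7 normal; order 3: 1/1 normal; order 4: 0/3 normal; order 6: 3/3 normal; order 12: 1/1 normal.
Total normal subgroups: 7.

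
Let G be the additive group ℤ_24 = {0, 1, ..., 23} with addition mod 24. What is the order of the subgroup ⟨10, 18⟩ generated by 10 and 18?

12

|⟨10⟩| = 12 and |⟨18⟩| = 4, so |H| is a multiple of lcm(12, 4) = 12 and divides |G| = 24.
Closing under the operation: H = {0, 2, 4, 6, 8, 10, 12, 14, 16, 18, 20, 22}, so |H| = 12.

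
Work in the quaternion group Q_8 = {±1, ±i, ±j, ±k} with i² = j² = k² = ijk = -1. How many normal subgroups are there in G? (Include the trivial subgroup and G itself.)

G has 6 subgroups. Checking conjugation-invariance by order — order 1: 1/1 normal; order 2: 1/1 normal; order 4: 3/3 normal; order 8: 1/1 normal.
Total normal subgroups: 6.

6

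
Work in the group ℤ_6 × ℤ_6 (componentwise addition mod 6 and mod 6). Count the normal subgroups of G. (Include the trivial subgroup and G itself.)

30

G is abelian, so every subgroup is normal.
G has 30 subgroups in total, hence 30 normal subgroups.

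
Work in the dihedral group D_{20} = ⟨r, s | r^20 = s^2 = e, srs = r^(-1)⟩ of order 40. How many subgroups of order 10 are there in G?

|G| = 40 and 10 | 40, so subgroups of order 10 are possible by Lagrange.
The subgroups of order 10 are: {e, r^2, r^4, r^6, r^8, r^10, r^12, r^14, r^16, r^18}; {e, r^4, r^8, r^12, r^16, r^2s, r^6s, r^10s, r^14s, r^18s}; {e, r^4, r^8, r^12, r^16, r^3s, r^7s, r^11s, r^15s, r^19s}; {e, r^4, r^8, r^12, r^16, s, r^4s, r^8s, r^12s, r^16s}; … (5 in all).
So G has 5 subgroups of order 10.

5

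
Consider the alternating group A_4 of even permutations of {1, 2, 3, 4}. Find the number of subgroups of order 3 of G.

|G| = 12 and 3 | 12, so subgroups of order 3 are possible by Lagrange.
The subgroups of order 3 are: {e, (1 2 3), (1 3 2)}; {e, (1 2 4), (1 4 2)}; {e, (1 3 4), (1 4 3)}; {e, (2 3 4), (2 4 3)}.
So G has 4 subgroups of order 3.

4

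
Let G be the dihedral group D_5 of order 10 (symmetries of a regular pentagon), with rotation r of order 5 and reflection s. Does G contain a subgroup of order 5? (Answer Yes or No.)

5 | 10. A subgroup of order 5 is {e, r, r^2, r^3, r^4}.

Yes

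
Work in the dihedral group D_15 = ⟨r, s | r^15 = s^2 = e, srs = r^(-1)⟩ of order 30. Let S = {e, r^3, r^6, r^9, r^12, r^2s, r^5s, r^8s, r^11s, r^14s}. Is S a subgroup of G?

|S| = 10 divides |G| = 30, consistent with Lagrange.
S contains the identity, every element's inverse is in S, and S is closed under ·: it is a subgroup.

Yes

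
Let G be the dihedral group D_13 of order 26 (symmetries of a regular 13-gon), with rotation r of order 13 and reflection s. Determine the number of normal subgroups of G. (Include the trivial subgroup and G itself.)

3

G has 16 subgroups. Checking conjugation-invariance by order — order 1: 1/1 normal; order 2: 0/13 normal; order 13: 1/1 normal; order 26: 1/1 normal.
Total normal subgroups: 3.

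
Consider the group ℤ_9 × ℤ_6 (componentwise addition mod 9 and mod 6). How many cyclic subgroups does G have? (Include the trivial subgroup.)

16

Group the elements of G by the cyclic subgroup they generate; each cyclic subgroup of order d accounts for φ(d) elements.
Cyclic subgroups by order — order 1: 1; order 2: 1; order 3: 4; order 6: 4; order 9: 3; order 18: 3.
Total: 16.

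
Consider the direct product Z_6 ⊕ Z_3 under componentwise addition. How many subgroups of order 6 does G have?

4

|G| = 18 and 6 | 18, so subgroups of order 6 are possible by Lagrange.
The subgroups of order 6 are: {(0,0), (0,1), (0,2), (3,0), (3,1), (3,2)}; {(0,0), (1,0), (2,0), (3,0), (4,0), (5,0)}; {(0,0), (1,1), (2,2), (3,0), (4,1), (5,2)}; {(0,0), (1,2), (2,1), (3,0), (4,2), (5,1)}.
So G has 4 subgroups of order 6.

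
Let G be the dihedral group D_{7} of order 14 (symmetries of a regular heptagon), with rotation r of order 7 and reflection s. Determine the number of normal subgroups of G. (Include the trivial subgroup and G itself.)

G has 10 subgroups. Checking conjugation-invariance by order — order 1: 1/1 normal; order 2: 0/7 normal; order 7: 1/1 normal; order 14: 1/1 normal.
Total normal subgroups: 3.

3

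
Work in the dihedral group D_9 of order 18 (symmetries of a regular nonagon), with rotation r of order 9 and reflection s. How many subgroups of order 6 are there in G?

3

|G| = 18 and 6 | 18, so subgroups of order 6 are possible by Lagrange.
The subgroups of order 6 are: {e, r^3, r^6, r^2s, r^5s, r^8s}; {e, r^3, r^6, s, r^3s, r^6s}; {e, r^3, r^6, rs, r^4s, r^7s}.
So G has 3 subgroups of order 6.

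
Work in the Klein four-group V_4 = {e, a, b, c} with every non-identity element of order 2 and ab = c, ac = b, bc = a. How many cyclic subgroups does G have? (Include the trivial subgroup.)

4

A cyclic subgroup of order d is generated by each of its φ(d) elements of order d, so the cyclic subgroups of order d number (#elements of order d)/φ(d).
Cyclic subgroups by order — order 1: 1; order 2: 3.
Total: 4.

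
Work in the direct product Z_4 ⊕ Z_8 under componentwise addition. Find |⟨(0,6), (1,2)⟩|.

16

|⟨(0,6)⟩| = 4 and |⟨(1,2)⟩| = 4, so |H| is a multiple of lcm(4, 4) = 4 and divides |G| = 32.
Closing under the operation: H = {(0,0), (0,2), (0,4), (0,6), (1,0), (1,2), (1,4), (1,6), (2,0), (2,2), (2,4), (2,6), (3,0), (3,2), (3,4), (3,6)}, so |H| = 16.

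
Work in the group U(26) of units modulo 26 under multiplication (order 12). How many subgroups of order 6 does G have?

|G| = 12 and 6 | 12, so subgroups of order 6 are possible by Lagrange.
The subgroups of order 6 are: {1, 3, 9, 17, 23, 25}.
So G has 1 subgroup of order 6.

1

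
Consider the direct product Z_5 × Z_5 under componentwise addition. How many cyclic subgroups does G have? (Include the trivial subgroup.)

7

A cyclic subgroup of order d is generated by each of its φ(d) elements of order d, so the cyclic subgroups of order d number (#elements of order d)/φ(d).
Cyclic subgroups by order — order 1: 1; order 5: 6.
Total: 7.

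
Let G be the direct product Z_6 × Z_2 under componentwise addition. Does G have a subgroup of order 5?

No

5 does not divide |G| = 12, so by Lagrange no subgroup of order 5 exists.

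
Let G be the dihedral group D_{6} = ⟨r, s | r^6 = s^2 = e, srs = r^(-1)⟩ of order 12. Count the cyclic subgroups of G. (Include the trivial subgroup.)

10

A cyclic subgroup of order d is generated by each of its φ(d) elements of order d, so the cyclic subgroups of order d number (#elements of order d)/φ(d).
Cyclic subgroups by order — order 1: 1; order 2: 7; order 3: 1; order 6: 1.
Total: 10.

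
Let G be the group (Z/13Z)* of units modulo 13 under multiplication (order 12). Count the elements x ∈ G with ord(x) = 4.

The elements of order 4 are: 5, 8.
That's 2.

2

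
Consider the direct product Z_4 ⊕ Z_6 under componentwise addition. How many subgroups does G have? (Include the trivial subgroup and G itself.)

|G| = 24, so by Lagrange every subgroup order divides 24. Divisors: 1, 2, 3, 4, 6, 8, 12, 24.
Subgroups by order — order 1: 1; order 2: 3; order 3: 1; order 4: 3; order 6: 3; order 8: 1; order 12: 3; order 24: 1.
Total: 1 + 3 + 1 + 3 + 3 + 1 + 3 + 1 = 16.

16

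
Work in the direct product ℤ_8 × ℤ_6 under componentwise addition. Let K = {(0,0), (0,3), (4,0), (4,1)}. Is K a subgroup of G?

No

(4,1) ∈ K but its inverse (4,5) ∉ K, so K is not a subgroup.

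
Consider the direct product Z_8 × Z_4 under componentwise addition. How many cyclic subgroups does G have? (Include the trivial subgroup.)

14

Each element a generates a cyclic subgroup ⟨a⟩; distinct elements may generate the same one (a cyclic group of order d has φ(d) generators).
Cyclic subgroups by order — order 1: 1; order 2: 3; order 4: 6; order 8: 4.
Total: 14.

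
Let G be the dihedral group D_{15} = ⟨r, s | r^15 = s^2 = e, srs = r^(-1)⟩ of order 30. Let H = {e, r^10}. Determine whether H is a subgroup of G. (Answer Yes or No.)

No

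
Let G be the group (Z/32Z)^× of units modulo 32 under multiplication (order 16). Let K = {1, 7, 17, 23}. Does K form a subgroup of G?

|K| = 4 divides |G| = 16, consistent with Lagrange.
K contains the identity, every element's inverse is in K, and K is closed under ·: it is a subgroup.
In fact K = ⟨23⟩.

Yes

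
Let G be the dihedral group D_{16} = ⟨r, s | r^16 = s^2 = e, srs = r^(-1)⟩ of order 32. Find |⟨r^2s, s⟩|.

|⟨r^2s⟩| = 2 and |⟨s⟩| = 2, so |H| is a multiple of lcm(2, 2) = 2 and divides |G| = 32.
Closing under the operation: H = {e, r^2, r^4, r^6, r^8, r^10, r^12, r^14, s, r^2s, r^4s, r^6s, r^8s, r^10s, r^12s, r^14s}, so |H| = 16.

16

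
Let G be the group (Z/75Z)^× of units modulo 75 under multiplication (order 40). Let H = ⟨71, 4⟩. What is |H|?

20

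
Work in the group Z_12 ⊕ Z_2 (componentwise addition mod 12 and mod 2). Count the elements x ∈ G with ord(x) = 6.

6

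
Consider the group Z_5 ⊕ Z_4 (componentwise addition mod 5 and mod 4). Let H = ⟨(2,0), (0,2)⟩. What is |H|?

10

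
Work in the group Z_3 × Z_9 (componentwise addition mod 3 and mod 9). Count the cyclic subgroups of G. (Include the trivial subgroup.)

8

A cyclic subgroup of order d is generated by each of its φ(d) elements of order d, so the cyclic subgroups of order d number (#elements of order d)/φ(d).
Cyclic subgroups by order — order 1: 1; order 3: 4; order 9: 3.
Total: 8.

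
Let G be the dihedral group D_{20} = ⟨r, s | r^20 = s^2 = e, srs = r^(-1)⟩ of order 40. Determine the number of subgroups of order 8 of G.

|G| = 40 and 8 | 40, so subgroups of order 8 are possible by Lagrange.
The subgroups of order 8 are: {e, r^5, r^10, r^15, s, r^5s, r^10s, r^15s}; {e, r^5, r^10, r^15, rs, r^6s, r^11s, r^16s}; {e, r^5, r^10, r^15, r^2s, r^7s, r^12s, r^17s}; {e, r^5, r^10, r^15, r^3s, r^8s, r^13s, r^18s}; … (5 in all).
So G has 5 subgroups of order 8.

5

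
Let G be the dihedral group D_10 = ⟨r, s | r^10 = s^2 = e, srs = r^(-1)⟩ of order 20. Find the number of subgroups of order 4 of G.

5

|G| = 20 and 4 | 20, so subgroups of order 4 are possible by Lagrange.
The subgroups of order 4 are: {e, r^5, r^2s, r^7s}; {e, r^5, r^3s, r^8s}; {e, r^5, r^4s, r^9s}; {e, r^5, s, r^5s}; … (5 in all).
So G has 5 subgroups of order 4.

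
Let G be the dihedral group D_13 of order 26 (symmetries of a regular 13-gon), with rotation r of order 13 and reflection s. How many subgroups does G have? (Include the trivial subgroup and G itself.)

|G| = 26, so by Lagrange every subgroup order divides 26. Divisors: 1, 2, 13, 26.
Subgroups by order — order 1: 1; order 2: 13; order 13: 1; order 26: 1.
Total: 1 + 13 + 1 + 1 = 16.

16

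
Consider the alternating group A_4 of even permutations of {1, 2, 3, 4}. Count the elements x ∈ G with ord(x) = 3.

The elements of order 3 are: (2 3 4), (2 4 3), (1 2 3), (1 2 4), (1 3 2), (1 3 4), (1 4 2), (1 4 3).
That's 8.

8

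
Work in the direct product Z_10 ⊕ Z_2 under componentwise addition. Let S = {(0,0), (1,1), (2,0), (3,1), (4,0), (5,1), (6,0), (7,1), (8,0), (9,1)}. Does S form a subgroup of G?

|S| = 10 divides |G| = 20, consistent with Lagrange.
S contains the identity, every element's inverse is in S, and S is closed under +: it is a subgroup.
In fact S = ⟨(7,1)⟩.

Yes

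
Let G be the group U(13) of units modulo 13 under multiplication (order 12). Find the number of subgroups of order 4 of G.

1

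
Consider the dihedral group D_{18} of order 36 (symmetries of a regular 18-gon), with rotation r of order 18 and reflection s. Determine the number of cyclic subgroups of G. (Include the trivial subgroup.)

24

A cyclic subgroup of order d is generated by each of its φ(d) elements of order d, so the cyclic subgroups of order d number (#elements of order d)/φ(d).
Cyclic subgroups by order — order 1: 1; order 2: 19; order 3: 1; order 6: 1; order 9: 1; order 18: 1.
Total: 24.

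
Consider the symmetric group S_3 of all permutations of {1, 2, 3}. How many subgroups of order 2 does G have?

3

|G| = 6 and 2 | 6, so subgroups of order 2 are possible by Lagrange.
The subgroups of order 2 are: {e, (1 2)}; {e, (1 3)}; {e, (2 3)}.
So G has 3 subgroups of order 2.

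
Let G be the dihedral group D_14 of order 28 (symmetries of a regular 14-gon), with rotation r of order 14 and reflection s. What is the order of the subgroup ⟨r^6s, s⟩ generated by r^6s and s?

14

|⟨r^6s⟩| = 2 and |⟨s⟩| = 2, so |H| is a multiple of lcm(2, 2) = 2 and divides |G| = 28.
Closing under the operation: H = {e, r^2, r^4, r^6, r^8, r^10, r^12, s, r^2s, r^4s, r^6s, r^8s, r^10s, r^12s}, so |H| = 14.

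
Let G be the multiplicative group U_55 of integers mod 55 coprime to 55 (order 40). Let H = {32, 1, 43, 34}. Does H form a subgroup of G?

|H| = 4 divides |G| = 40, consistent with Lagrange.
H contains the identity, every element's inverse is in H, and H is closed under ·: it is a subgroup.
In fact H = ⟨32⟩.

Yes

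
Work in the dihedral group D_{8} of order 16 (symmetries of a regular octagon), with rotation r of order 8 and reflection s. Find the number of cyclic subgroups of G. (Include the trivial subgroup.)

Group the elements of G by the cyclic subgroup they generate; each cyclic subgroup of order d accounts for φ(d) elements.
Cyclic subgroups by order — order 1: 1; order 2: 9; order 4: 1; order 8: 1.
Total: 12.

12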